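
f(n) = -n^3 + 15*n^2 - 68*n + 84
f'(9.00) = -41.00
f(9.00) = -42.00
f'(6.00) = 4.00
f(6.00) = 0.00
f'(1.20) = -36.32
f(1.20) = 22.27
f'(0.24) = -60.97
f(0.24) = 68.53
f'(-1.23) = -109.44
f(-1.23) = 192.19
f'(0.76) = -46.93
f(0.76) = 40.55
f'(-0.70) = -90.47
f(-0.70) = 139.29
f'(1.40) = -31.88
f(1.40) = 15.46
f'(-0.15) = -72.57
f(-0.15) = 94.54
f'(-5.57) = -328.17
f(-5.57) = 1100.94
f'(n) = -3*n^2 + 30*n - 68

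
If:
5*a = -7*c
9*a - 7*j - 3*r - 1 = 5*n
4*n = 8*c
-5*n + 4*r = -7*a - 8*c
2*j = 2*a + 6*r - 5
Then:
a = -21/76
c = 15/76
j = -313/304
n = 15/38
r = 177/304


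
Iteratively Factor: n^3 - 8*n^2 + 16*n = (n - 4)*(n^2 - 4*n) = (n - 4)^2*(n)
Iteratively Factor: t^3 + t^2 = (t + 1)*(t^2) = t*(t + 1)*(t)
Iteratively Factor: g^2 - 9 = (g + 3)*(g - 3)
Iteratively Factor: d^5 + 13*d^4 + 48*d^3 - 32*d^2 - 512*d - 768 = (d + 4)*(d^4 + 9*d^3 + 12*d^2 - 80*d - 192) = (d + 4)^2*(d^3 + 5*d^2 - 8*d - 48) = (d + 4)^3*(d^2 + d - 12) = (d + 4)^4*(d - 3)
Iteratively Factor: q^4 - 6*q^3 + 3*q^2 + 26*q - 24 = (q - 1)*(q^3 - 5*q^2 - 2*q + 24) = (q - 1)*(q + 2)*(q^2 - 7*q + 12) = (q - 4)*(q - 1)*(q + 2)*(q - 3)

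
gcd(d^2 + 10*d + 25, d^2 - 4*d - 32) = 1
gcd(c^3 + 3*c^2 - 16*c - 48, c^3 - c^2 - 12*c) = c^2 - c - 12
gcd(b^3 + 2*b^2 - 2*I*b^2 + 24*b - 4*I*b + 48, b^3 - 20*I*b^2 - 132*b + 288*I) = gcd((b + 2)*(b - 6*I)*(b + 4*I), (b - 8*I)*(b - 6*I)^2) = b - 6*I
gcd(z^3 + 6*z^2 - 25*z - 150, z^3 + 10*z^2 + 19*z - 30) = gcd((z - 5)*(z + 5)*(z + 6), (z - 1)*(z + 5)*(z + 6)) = z^2 + 11*z + 30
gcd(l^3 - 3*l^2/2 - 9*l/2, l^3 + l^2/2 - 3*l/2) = l^2 + 3*l/2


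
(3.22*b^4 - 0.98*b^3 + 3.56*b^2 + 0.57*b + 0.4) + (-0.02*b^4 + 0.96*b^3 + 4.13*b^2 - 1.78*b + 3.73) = 3.2*b^4 - 0.02*b^3 + 7.69*b^2 - 1.21*b + 4.13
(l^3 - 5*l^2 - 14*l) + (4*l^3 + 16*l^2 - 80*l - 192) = 5*l^3 + 11*l^2 - 94*l - 192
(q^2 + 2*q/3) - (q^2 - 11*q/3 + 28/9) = 13*q/3 - 28/9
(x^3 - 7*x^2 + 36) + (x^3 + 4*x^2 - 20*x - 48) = 2*x^3 - 3*x^2 - 20*x - 12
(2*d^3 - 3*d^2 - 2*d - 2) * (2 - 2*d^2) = -4*d^5 + 6*d^4 + 8*d^3 - 2*d^2 - 4*d - 4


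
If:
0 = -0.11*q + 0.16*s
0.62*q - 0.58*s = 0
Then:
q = 0.00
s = 0.00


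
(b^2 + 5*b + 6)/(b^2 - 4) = (b + 3)/(b - 2)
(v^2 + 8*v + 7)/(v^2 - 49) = (v + 1)/(v - 7)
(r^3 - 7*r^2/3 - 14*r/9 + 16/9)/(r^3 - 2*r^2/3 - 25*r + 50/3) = (3*r^2 - 5*r - 8)/(3*(r^2 - 25))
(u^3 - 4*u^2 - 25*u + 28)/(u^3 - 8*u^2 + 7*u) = (u + 4)/u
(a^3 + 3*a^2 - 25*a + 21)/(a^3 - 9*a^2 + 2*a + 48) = (a^2 + 6*a - 7)/(a^2 - 6*a - 16)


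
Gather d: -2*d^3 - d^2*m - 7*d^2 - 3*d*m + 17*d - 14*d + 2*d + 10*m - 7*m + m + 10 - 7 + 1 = -2*d^3 + d^2*(-m - 7) + d*(5 - 3*m) + 4*m + 4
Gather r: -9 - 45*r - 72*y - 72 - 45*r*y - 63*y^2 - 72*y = r*(-45*y - 45) - 63*y^2 - 144*y - 81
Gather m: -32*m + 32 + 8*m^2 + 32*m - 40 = 8*m^2 - 8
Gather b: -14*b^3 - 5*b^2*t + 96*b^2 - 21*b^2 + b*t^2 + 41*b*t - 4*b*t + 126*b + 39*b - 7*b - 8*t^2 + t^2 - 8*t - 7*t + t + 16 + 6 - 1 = -14*b^3 + b^2*(75 - 5*t) + b*(t^2 + 37*t + 158) - 7*t^2 - 14*t + 21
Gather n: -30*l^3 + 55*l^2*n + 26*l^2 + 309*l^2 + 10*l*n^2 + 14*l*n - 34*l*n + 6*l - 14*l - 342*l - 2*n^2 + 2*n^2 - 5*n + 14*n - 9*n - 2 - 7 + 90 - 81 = -30*l^3 + 335*l^2 + 10*l*n^2 - 350*l + n*(55*l^2 - 20*l)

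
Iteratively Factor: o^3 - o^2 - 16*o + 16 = (o - 4)*(o^2 + 3*o - 4) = (o - 4)*(o + 4)*(o - 1)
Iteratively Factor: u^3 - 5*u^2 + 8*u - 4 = (u - 1)*(u^2 - 4*u + 4) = (u - 2)*(u - 1)*(u - 2)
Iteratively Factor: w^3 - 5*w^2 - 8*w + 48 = (w - 4)*(w^2 - w - 12) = (w - 4)*(w + 3)*(w - 4)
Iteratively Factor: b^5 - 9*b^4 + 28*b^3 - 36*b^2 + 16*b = (b - 4)*(b^4 - 5*b^3 + 8*b^2 - 4*b) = (b - 4)*(b - 1)*(b^3 - 4*b^2 + 4*b) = (b - 4)*(b - 2)*(b - 1)*(b^2 - 2*b) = b*(b - 4)*(b - 2)*(b - 1)*(b - 2)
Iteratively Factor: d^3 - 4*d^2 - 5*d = (d + 1)*(d^2 - 5*d) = d*(d + 1)*(d - 5)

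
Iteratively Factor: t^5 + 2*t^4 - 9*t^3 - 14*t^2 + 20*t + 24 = (t + 1)*(t^4 + t^3 - 10*t^2 - 4*t + 24) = (t - 2)*(t + 1)*(t^3 + 3*t^2 - 4*t - 12) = (t - 2)*(t + 1)*(t + 3)*(t^2 - 4) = (t - 2)*(t + 1)*(t + 2)*(t + 3)*(t - 2)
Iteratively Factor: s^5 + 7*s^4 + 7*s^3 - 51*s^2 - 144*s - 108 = (s - 3)*(s^4 + 10*s^3 + 37*s^2 + 60*s + 36) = (s - 3)*(s + 3)*(s^3 + 7*s^2 + 16*s + 12) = (s - 3)*(s + 2)*(s + 3)*(s^2 + 5*s + 6) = (s - 3)*(s + 2)*(s + 3)^2*(s + 2)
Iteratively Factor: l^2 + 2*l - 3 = (l - 1)*(l + 3)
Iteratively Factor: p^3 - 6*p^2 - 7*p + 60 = (p + 3)*(p^2 - 9*p + 20) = (p - 5)*(p + 3)*(p - 4)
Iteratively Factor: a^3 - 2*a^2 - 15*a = (a)*(a^2 - 2*a - 15) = a*(a - 5)*(a + 3)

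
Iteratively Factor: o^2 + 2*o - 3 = (o + 3)*(o - 1)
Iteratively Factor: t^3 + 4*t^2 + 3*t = (t + 1)*(t^2 + 3*t) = t*(t + 1)*(t + 3)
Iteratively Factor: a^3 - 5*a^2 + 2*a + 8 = (a - 4)*(a^2 - a - 2) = (a - 4)*(a + 1)*(a - 2)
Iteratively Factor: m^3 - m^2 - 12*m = (m - 4)*(m^2 + 3*m) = m*(m - 4)*(m + 3)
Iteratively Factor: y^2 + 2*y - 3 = (y + 3)*(y - 1)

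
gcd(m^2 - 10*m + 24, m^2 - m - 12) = m - 4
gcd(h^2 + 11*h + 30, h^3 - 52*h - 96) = h + 6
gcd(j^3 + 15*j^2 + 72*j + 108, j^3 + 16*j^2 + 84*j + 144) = j^2 + 12*j + 36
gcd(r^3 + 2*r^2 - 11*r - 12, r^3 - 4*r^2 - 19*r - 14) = r + 1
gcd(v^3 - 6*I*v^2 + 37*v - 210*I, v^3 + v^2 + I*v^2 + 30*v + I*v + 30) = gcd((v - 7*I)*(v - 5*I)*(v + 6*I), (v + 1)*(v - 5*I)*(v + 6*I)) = v^2 + I*v + 30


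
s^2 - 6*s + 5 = (s - 5)*(s - 1)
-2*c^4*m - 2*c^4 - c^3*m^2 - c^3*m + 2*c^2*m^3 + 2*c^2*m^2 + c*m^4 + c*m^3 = (-c + m)*(c + m)*(2*c + m)*(c*m + c)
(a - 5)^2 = a^2 - 10*a + 25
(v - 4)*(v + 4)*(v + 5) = v^3 + 5*v^2 - 16*v - 80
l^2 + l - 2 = (l - 1)*(l + 2)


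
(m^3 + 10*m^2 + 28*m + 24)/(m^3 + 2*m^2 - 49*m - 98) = (m^2 + 8*m + 12)/(m^2 - 49)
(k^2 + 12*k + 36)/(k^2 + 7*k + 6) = (k + 6)/(k + 1)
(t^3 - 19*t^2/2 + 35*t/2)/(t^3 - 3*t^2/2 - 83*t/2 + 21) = t*(2*t - 5)/(2*t^2 + 11*t - 6)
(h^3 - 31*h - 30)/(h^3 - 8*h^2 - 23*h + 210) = (h + 1)/(h - 7)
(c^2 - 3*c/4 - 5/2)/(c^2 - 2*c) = (c + 5/4)/c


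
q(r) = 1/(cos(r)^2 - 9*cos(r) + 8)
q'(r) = (2*sin(r)*cos(r) - 9*sin(r))/(cos(r)^2 - 9*cos(r) + 8)^2 = (2*cos(r) - 9)*sin(r)/(cos(r)^2 - 9*cos(r) + 8)^2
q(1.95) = 0.09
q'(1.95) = -0.07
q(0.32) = 2.79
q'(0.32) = -17.44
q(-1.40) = 0.15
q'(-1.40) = 0.20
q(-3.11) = 0.06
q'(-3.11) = 0.00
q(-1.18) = 0.21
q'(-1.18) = 0.34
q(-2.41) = 0.07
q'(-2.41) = 0.03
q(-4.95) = 0.17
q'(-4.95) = -0.24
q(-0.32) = 2.79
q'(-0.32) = 17.44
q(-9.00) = 0.06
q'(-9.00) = 0.02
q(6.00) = 3.57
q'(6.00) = 25.16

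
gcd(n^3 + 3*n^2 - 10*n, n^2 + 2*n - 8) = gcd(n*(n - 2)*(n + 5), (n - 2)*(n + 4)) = n - 2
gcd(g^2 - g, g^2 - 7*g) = g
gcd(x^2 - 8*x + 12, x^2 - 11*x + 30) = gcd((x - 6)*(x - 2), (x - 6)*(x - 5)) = x - 6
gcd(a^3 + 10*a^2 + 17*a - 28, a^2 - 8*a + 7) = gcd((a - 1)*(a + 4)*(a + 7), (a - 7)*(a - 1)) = a - 1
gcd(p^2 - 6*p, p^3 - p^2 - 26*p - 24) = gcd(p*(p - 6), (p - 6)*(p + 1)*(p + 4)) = p - 6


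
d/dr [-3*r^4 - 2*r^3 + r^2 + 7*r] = -12*r^3 - 6*r^2 + 2*r + 7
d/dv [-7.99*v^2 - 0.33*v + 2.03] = -15.98*v - 0.33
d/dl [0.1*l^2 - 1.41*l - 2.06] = 0.2*l - 1.41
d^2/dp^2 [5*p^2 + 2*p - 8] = 10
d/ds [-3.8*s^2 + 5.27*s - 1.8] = 5.27 - 7.6*s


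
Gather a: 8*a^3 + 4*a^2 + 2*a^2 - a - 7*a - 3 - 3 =8*a^3 + 6*a^2 - 8*a - 6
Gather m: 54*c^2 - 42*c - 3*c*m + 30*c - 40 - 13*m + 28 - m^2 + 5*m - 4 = 54*c^2 - 12*c - m^2 + m*(-3*c - 8) - 16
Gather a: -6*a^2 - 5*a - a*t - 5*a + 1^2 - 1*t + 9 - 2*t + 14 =-6*a^2 + a*(-t - 10) - 3*t + 24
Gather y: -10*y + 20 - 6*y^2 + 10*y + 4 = 24 - 6*y^2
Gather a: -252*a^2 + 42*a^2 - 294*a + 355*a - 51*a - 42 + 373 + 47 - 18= -210*a^2 + 10*a + 360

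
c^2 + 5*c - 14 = (c - 2)*(c + 7)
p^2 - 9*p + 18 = (p - 6)*(p - 3)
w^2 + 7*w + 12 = (w + 3)*(w + 4)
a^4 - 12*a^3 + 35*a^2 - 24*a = a*(a - 8)*(a - 3)*(a - 1)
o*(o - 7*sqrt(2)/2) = o^2 - 7*sqrt(2)*o/2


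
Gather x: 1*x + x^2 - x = x^2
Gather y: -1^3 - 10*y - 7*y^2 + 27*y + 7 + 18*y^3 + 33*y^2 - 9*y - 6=18*y^3 + 26*y^2 + 8*y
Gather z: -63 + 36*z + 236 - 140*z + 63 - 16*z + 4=240 - 120*z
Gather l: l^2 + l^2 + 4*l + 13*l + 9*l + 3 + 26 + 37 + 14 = 2*l^2 + 26*l + 80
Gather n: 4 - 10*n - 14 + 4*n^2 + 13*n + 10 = 4*n^2 + 3*n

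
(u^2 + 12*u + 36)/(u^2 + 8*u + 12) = (u + 6)/(u + 2)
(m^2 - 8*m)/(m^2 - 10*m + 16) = m/(m - 2)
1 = 1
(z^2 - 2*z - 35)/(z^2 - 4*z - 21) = (z + 5)/(z + 3)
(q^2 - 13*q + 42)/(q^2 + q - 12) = (q^2 - 13*q + 42)/(q^2 + q - 12)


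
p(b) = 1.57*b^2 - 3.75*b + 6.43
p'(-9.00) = -32.01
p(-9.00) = 167.35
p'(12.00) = 33.93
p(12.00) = 187.51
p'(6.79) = 17.57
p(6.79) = 53.35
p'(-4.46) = -17.75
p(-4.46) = 54.38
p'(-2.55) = -11.76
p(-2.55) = 26.20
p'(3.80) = 8.18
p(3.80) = 14.85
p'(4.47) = 10.29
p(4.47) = 21.04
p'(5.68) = 14.09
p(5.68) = 35.78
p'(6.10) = 15.40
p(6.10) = 41.97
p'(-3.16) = -13.67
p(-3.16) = 33.96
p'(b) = 3.14*b - 3.75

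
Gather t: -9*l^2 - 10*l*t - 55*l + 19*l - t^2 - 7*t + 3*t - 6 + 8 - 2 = -9*l^2 - 36*l - t^2 + t*(-10*l - 4)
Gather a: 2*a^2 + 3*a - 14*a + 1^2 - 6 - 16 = 2*a^2 - 11*a - 21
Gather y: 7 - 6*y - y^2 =-y^2 - 6*y + 7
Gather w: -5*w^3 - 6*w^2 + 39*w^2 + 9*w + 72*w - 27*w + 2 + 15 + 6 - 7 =-5*w^3 + 33*w^2 + 54*w + 16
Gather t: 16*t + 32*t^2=32*t^2 + 16*t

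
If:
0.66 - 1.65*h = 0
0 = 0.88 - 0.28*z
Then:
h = 0.40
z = 3.14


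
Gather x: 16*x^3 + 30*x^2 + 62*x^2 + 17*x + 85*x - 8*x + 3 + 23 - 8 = 16*x^3 + 92*x^2 + 94*x + 18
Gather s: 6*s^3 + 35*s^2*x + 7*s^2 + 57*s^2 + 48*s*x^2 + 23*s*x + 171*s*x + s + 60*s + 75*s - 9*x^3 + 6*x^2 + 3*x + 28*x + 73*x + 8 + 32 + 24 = 6*s^3 + s^2*(35*x + 64) + s*(48*x^2 + 194*x + 136) - 9*x^3 + 6*x^2 + 104*x + 64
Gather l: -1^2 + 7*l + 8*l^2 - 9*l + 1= 8*l^2 - 2*l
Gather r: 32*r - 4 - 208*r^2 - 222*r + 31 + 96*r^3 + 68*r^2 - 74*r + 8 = 96*r^3 - 140*r^2 - 264*r + 35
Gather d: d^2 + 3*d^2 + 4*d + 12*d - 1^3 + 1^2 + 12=4*d^2 + 16*d + 12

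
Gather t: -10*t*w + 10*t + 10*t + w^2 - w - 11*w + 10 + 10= t*(20 - 10*w) + w^2 - 12*w + 20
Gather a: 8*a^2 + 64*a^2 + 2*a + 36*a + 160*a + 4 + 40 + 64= 72*a^2 + 198*a + 108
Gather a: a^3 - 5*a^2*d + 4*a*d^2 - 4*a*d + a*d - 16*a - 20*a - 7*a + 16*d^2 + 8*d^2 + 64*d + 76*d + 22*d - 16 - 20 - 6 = a^3 - 5*a^2*d + a*(4*d^2 - 3*d - 43) + 24*d^2 + 162*d - 42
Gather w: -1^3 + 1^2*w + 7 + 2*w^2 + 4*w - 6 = 2*w^2 + 5*w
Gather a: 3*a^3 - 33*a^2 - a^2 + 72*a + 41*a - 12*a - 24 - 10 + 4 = 3*a^3 - 34*a^2 + 101*a - 30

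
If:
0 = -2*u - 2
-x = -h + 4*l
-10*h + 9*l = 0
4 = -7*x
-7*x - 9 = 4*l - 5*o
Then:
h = 36/217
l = 40/217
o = 249/217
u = -1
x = -4/7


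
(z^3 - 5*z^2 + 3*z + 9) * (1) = z^3 - 5*z^2 + 3*z + 9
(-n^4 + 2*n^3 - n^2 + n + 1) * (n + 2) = -n^5 + 3*n^3 - n^2 + 3*n + 2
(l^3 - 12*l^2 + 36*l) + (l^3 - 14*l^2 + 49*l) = 2*l^3 - 26*l^2 + 85*l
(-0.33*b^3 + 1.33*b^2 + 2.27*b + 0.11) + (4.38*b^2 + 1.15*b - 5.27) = -0.33*b^3 + 5.71*b^2 + 3.42*b - 5.16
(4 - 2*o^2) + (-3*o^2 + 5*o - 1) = -5*o^2 + 5*o + 3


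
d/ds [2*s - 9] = 2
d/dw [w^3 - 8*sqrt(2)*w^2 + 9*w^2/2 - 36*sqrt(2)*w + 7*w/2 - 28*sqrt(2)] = 3*w^2 - 16*sqrt(2)*w + 9*w - 36*sqrt(2) + 7/2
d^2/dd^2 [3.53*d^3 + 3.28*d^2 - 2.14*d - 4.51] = 21.18*d + 6.56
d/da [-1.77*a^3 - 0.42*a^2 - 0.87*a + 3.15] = -5.31*a^2 - 0.84*a - 0.87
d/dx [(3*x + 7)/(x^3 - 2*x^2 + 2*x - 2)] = (-6*x^3 - 15*x^2 + 28*x - 20)/(x^6 - 4*x^5 + 8*x^4 - 12*x^3 + 12*x^2 - 8*x + 4)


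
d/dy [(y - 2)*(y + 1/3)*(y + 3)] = 3*y^2 + 8*y/3 - 17/3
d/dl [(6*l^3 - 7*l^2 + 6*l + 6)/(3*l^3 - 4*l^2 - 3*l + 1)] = (-3*l^4 - 72*l^3 + 9*l^2 + 34*l + 24)/(9*l^6 - 24*l^5 - 2*l^4 + 30*l^3 + l^2 - 6*l + 1)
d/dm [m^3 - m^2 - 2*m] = 3*m^2 - 2*m - 2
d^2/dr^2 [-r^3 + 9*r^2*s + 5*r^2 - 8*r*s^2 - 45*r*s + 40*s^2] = -6*r + 18*s + 10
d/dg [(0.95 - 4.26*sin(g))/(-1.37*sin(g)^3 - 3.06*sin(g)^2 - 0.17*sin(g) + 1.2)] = (-11.6724*sin(g)^3 - 9.1311*sin(g)^2 + 5.814*sin(g) - 4.9505)*cos(g)/(1.8769*sin(g)^6 + 8.3844*sin(g)^5 + 9.8294*sin(g)^4 - 2.2476*sin(g)^3 - 7.3151*sin(g)^2 - 0.408*sin(g) + 1.44)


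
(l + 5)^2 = l^2 + 10*l + 25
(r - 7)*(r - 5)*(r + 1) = r^3 - 11*r^2 + 23*r + 35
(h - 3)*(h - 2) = h^2 - 5*h + 6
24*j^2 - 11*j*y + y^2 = (-8*j + y)*(-3*j + y)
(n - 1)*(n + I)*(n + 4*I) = n^3 - n^2 + 5*I*n^2 - 4*n - 5*I*n + 4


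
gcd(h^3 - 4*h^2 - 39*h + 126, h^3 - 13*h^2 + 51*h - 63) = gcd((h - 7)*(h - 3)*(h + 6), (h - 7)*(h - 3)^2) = h^2 - 10*h + 21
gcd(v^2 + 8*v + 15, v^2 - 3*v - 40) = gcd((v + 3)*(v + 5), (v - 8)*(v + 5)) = v + 5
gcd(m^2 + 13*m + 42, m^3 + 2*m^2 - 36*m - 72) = m + 6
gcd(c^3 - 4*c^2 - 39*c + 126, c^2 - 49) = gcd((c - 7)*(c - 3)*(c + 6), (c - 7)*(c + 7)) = c - 7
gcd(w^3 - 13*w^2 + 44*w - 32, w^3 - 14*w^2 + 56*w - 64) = w^2 - 12*w + 32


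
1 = 1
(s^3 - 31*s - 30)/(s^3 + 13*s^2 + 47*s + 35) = (s - 6)/(s + 7)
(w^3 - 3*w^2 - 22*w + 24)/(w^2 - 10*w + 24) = (w^2 + 3*w - 4)/(w - 4)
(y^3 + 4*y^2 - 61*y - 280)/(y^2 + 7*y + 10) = (y^2 - y - 56)/(y + 2)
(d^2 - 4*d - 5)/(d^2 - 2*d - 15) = (d + 1)/(d + 3)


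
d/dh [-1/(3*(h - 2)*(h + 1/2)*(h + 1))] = 2*(6*h^2 - 2*h - 5)/(3*(4*h^6 - 4*h^5 - 19*h^4 + 2*h^3 + 29*h^2 + 20*h + 4))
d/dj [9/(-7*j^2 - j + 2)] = 9*(14*j + 1)/(7*j^2 + j - 2)^2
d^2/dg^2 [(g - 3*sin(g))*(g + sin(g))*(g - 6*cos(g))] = 2*g^2*sin(g) + 6*g^2*cos(g) + 24*g*sin(g) - 24*g*sin(2*g) - 8*g*cos(g) - 6*g*cos(2*g) + 6*g - 4*sin(g) - 6*sin(2*g) - 33*cos(g)/2 + 24*cos(2*g) + 81*cos(3*g)/2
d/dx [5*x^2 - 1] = 10*x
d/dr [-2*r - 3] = -2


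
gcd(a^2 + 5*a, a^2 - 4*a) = a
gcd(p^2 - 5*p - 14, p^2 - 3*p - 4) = 1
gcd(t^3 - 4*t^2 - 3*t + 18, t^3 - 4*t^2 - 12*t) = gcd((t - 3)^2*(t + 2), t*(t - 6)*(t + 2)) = t + 2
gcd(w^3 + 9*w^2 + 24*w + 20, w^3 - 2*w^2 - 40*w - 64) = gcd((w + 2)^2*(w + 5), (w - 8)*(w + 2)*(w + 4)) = w + 2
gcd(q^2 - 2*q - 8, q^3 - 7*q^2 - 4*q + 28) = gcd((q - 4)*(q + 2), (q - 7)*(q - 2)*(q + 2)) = q + 2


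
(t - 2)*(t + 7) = t^2 + 5*t - 14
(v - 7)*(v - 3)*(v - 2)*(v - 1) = v^4 - 13*v^3 + 53*v^2 - 83*v + 42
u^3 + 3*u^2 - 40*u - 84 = (u - 6)*(u + 2)*(u + 7)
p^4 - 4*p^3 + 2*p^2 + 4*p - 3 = (p - 3)*(p - 1)^2*(p + 1)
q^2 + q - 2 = (q - 1)*(q + 2)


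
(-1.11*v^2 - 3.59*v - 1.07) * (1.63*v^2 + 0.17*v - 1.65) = -1.8093*v^4 - 6.0404*v^3 - 0.5229*v^2 + 5.7416*v + 1.7655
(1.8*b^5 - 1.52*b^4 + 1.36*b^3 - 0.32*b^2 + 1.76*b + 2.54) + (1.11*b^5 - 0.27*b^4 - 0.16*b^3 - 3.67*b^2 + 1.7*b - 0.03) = 2.91*b^5 - 1.79*b^4 + 1.2*b^3 - 3.99*b^2 + 3.46*b + 2.51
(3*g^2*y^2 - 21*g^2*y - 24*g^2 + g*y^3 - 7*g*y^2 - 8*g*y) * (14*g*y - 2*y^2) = 42*g^3*y^3 - 294*g^3*y^2 - 336*g^3*y + 8*g^2*y^4 - 56*g^2*y^3 - 64*g^2*y^2 - 2*g*y^5 + 14*g*y^4 + 16*g*y^3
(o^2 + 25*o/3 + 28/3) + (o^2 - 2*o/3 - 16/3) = 2*o^2 + 23*o/3 + 4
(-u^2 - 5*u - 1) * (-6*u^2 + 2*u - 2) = 6*u^4 + 28*u^3 - 2*u^2 + 8*u + 2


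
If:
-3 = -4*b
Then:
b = 3/4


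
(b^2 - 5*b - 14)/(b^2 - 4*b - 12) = (b - 7)/(b - 6)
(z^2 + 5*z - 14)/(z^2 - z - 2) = (z + 7)/(z + 1)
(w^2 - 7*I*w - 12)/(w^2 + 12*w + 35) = (w^2 - 7*I*w - 12)/(w^2 + 12*w + 35)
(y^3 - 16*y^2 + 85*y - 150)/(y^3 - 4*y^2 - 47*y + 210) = (y - 5)/(y + 7)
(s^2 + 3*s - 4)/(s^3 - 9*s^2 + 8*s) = (s + 4)/(s*(s - 8))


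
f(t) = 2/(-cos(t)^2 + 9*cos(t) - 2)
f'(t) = 2*(-2*sin(t)*cos(t) + 9*sin(t))/(-cos(t)^2 + 9*cos(t) - 2)^2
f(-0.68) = 0.46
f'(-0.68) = -0.49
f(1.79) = -0.50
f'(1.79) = 1.15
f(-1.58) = -0.96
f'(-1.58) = -4.16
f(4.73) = -1.09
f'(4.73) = -5.28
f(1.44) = -2.37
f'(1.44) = 24.37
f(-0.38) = 0.36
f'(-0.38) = -0.18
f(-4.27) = -0.33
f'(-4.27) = 0.49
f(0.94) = 0.68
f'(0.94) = 1.44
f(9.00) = -0.18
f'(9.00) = 0.07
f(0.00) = 0.33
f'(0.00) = 0.00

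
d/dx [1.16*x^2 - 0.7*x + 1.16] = 2.32*x - 0.7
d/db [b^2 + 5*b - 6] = 2*b + 5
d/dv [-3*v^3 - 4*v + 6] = -9*v^2 - 4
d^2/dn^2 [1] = 0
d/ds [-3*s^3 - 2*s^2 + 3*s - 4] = -9*s^2 - 4*s + 3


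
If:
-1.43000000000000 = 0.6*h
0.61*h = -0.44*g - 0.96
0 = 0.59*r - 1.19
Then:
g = 1.12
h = -2.38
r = 2.02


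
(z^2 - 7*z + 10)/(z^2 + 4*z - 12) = (z - 5)/(z + 6)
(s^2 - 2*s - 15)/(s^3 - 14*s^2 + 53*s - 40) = (s + 3)/(s^2 - 9*s + 8)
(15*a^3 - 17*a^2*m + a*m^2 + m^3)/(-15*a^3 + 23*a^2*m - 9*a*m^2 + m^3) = (-5*a - m)/(5*a - m)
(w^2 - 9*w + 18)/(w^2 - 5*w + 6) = (w - 6)/(w - 2)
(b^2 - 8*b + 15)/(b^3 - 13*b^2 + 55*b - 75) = 1/(b - 5)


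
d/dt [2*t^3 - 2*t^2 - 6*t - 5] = 6*t^2 - 4*t - 6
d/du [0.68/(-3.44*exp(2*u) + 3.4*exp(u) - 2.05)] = (4.6784*exp(u) - 2.312)*exp(u)/(3.44*exp(2*u) - 3.4*exp(u) + 2.05)^2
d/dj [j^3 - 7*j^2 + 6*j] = 3*j^2 - 14*j + 6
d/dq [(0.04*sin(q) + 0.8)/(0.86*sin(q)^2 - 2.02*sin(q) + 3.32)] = (-0.0344*sin(q)^2 - 1.376*sin(q) + 1.7488)*cos(q)/(0.7396*sin(q)^4 - 3.4744*sin(q)^3 + 9.7908*sin(q)^2 - 13.4128*sin(q) + 11.0224)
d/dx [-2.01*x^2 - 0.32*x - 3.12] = -4.02*x - 0.32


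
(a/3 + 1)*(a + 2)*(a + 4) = a^3/3 + 3*a^2 + 26*a/3 + 8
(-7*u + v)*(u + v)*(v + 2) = -7*u^2*v - 14*u^2 - 6*u*v^2 - 12*u*v + v^3 + 2*v^2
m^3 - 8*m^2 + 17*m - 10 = (m - 5)*(m - 2)*(m - 1)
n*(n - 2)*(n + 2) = n^3 - 4*n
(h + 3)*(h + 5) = h^2 + 8*h + 15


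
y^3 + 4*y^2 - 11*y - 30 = (y - 3)*(y + 2)*(y + 5)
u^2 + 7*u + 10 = (u + 2)*(u + 5)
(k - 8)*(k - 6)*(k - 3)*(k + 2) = k^4 - 15*k^3 + 56*k^2 + 36*k - 288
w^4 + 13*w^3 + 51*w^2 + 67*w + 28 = (w + 1)^2*(w + 4)*(w + 7)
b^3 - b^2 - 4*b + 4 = (b - 2)*(b - 1)*(b + 2)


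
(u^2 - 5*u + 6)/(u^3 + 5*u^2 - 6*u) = (u^2 - 5*u + 6)/(u*(u^2 + 5*u - 6))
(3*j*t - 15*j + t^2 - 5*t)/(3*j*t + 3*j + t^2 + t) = (t - 5)/(t + 1)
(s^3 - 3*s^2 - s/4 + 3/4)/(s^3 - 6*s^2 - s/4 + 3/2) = (s - 3)/(s - 6)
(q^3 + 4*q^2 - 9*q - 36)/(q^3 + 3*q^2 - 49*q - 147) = (q^2 + q - 12)/(q^2 - 49)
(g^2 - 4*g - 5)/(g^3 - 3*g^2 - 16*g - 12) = (g - 5)/(g^2 - 4*g - 12)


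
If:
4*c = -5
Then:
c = -5/4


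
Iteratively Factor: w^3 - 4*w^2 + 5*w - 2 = (w - 1)*(w^2 - 3*w + 2) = (w - 1)^2*(w - 2)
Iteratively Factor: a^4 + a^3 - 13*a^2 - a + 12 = (a + 1)*(a^3 - 13*a + 12) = (a + 1)*(a + 4)*(a^2 - 4*a + 3) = (a - 3)*(a + 1)*(a + 4)*(a - 1)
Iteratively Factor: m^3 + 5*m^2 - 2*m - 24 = (m + 4)*(m^2 + m - 6) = (m - 2)*(m + 4)*(m + 3)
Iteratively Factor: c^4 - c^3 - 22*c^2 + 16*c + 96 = (c + 2)*(c^3 - 3*c^2 - 16*c + 48) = (c - 4)*(c + 2)*(c^2 + c - 12) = (c - 4)*(c + 2)*(c + 4)*(c - 3)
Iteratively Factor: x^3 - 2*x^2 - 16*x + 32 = (x + 4)*(x^2 - 6*x + 8) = (x - 4)*(x + 4)*(x - 2)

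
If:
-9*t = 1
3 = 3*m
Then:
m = 1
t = -1/9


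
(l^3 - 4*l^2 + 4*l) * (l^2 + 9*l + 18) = l^5 + 5*l^4 - 14*l^3 - 36*l^2 + 72*l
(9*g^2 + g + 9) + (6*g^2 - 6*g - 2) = 15*g^2 - 5*g + 7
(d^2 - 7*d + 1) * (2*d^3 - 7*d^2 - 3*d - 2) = 2*d^5 - 21*d^4 + 48*d^3 + 12*d^2 + 11*d - 2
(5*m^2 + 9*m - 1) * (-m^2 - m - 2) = -5*m^4 - 14*m^3 - 18*m^2 - 17*m + 2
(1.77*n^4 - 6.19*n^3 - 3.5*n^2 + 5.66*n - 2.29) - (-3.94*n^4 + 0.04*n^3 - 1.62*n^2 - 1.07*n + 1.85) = 5.71*n^4 - 6.23*n^3 - 1.88*n^2 + 6.73*n - 4.14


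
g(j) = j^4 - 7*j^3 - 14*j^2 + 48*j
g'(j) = 4*j^3 - 21*j^2 - 28*j + 48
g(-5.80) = 1748.07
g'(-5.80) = -1276.49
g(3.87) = -205.33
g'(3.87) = -143.03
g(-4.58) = 599.00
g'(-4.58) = -648.55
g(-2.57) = -53.38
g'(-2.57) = -86.64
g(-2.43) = -64.00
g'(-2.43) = -65.36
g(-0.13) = -6.46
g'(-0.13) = 51.28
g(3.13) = -105.59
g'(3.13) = -122.72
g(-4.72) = 693.95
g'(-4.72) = -708.30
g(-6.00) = 2016.00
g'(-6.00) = -1404.00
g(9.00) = 756.00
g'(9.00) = 1011.00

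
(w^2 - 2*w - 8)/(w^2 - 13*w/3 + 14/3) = 3*(w^2 - 2*w - 8)/(3*w^2 - 13*w + 14)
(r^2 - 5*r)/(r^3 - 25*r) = 1/(r + 5)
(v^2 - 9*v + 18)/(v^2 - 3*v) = (v - 6)/v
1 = 1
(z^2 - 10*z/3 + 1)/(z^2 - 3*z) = (z - 1/3)/z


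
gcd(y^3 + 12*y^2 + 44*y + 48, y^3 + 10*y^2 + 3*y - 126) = y + 6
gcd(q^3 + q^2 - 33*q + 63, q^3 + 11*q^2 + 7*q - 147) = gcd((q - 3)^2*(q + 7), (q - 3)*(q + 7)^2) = q^2 + 4*q - 21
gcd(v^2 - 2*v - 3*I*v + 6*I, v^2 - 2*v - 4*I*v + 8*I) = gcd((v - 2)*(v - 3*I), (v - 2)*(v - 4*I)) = v - 2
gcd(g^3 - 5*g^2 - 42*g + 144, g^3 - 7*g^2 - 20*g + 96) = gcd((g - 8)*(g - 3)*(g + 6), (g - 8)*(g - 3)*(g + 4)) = g^2 - 11*g + 24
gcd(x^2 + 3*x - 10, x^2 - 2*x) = x - 2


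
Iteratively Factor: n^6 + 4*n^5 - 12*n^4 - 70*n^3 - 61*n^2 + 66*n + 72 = (n + 3)*(n^5 + n^4 - 15*n^3 - 25*n^2 + 14*n + 24) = (n + 1)*(n + 3)*(n^4 - 15*n^2 - 10*n + 24) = (n - 4)*(n + 1)*(n + 3)*(n^3 + 4*n^2 + n - 6) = (n - 4)*(n + 1)*(n + 3)^2*(n^2 + n - 2) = (n - 4)*(n + 1)*(n + 2)*(n + 3)^2*(n - 1)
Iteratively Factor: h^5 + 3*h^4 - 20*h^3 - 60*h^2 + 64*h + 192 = (h - 2)*(h^4 + 5*h^3 - 10*h^2 - 80*h - 96) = (h - 4)*(h - 2)*(h^3 + 9*h^2 + 26*h + 24) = (h - 4)*(h - 2)*(h + 4)*(h^2 + 5*h + 6) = (h - 4)*(h - 2)*(h + 2)*(h + 4)*(h + 3)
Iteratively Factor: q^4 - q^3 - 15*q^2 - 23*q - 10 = (q + 1)*(q^3 - 2*q^2 - 13*q - 10) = (q - 5)*(q + 1)*(q^2 + 3*q + 2) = (q - 5)*(q + 1)*(q + 2)*(q + 1)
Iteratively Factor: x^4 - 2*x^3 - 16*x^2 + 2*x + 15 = (x - 1)*(x^3 - x^2 - 17*x - 15) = (x - 5)*(x - 1)*(x^2 + 4*x + 3) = (x - 5)*(x - 1)*(x + 3)*(x + 1)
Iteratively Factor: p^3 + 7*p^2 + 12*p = (p + 4)*(p^2 + 3*p) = (p + 3)*(p + 4)*(p)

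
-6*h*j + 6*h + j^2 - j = (-6*h + j)*(j - 1)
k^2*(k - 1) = k^3 - k^2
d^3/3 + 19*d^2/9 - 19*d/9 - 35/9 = (d/3 + 1/3)*(d - 5/3)*(d + 7)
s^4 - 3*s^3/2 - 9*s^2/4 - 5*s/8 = s*(s - 5/2)*(s + 1/2)^2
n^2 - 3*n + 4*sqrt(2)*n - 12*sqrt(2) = (n - 3)*(n + 4*sqrt(2))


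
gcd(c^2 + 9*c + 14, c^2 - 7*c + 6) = 1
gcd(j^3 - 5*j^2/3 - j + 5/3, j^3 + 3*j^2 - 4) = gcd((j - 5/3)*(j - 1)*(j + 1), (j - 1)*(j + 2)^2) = j - 1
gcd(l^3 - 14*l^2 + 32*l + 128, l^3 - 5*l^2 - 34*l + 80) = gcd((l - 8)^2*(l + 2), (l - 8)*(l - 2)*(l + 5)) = l - 8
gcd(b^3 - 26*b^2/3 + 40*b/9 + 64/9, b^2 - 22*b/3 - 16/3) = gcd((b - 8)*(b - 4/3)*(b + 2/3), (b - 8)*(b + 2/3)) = b^2 - 22*b/3 - 16/3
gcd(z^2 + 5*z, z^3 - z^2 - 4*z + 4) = 1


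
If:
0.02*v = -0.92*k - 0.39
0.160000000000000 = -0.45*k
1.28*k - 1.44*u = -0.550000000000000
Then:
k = -0.36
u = 0.07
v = -3.14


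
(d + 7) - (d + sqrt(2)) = 7 - sqrt(2)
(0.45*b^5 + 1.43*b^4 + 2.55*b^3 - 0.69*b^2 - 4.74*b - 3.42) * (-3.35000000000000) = -1.5075*b^5 - 4.7905*b^4 - 8.5425*b^3 + 2.3115*b^2 + 15.879*b + 11.457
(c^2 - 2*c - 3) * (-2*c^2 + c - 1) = -2*c^4 + 5*c^3 + 3*c^2 - c + 3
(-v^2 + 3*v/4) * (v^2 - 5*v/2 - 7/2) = -v^4 + 13*v^3/4 + 13*v^2/8 - 21*v/8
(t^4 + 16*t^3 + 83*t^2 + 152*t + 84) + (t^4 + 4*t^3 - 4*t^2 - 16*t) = 2*t^4 + 20*t^3 + 79*t^2 + 136*t + 84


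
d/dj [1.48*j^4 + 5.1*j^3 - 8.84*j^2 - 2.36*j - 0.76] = 5.92*j^3 + 15.3*j^2 - 17.68*j - 2.36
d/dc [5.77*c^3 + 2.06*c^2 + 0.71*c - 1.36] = 17.31*c^2 + 4.12*c + 0.71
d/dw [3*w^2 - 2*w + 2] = 6*w - 2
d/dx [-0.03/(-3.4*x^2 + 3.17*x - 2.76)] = (0.0951 - 0.204*x)/(3.4*x^2 - 3.17*x + 2.76)^2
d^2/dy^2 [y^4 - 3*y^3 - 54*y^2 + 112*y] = 12*y^2 - 18*y - 108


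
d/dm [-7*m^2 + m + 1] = 1 - 14*m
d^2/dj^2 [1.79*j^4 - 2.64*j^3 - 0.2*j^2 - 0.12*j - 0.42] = 21.48*j^2 - 15.84*j - 0.4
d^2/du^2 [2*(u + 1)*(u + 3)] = 4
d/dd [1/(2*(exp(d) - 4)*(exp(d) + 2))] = (1 - exp(d))*exp(d)/(exp(4*d) - 4*exp(3*d) - 12*exp(2*d) + 32*exp(d) + 64)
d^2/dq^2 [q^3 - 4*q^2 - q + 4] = 6*q - 8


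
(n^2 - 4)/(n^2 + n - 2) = (n - 2)/(n - 1)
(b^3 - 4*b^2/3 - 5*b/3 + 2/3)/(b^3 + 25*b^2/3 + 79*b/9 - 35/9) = 3*(b^2 - b - 2)/(3*b^2 + 26*b + 35)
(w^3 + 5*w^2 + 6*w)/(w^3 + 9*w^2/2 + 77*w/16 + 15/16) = 16*w*(w + 2)/(16*w^2 + 24*w + 5)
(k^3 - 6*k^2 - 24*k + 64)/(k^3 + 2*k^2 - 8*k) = (k - 8)/k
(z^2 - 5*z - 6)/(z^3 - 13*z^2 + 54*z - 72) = (z + 1)/(z^2 - 7*z + 12)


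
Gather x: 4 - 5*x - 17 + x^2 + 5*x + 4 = x^2 - 9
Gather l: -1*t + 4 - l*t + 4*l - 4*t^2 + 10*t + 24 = l*(4 - t) - 4*t^2 + 9*t + 28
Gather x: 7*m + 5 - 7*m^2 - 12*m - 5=-7*m^2 - 5*m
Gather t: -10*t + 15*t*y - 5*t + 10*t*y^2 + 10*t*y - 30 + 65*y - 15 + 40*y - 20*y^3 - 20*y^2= t*(10*y^2 + 25*y - 15) - 20*y^3 - 20*y^2 + 105*y - 45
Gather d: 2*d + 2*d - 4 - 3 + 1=4*d - 6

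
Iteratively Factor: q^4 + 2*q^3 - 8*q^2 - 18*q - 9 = (q + 1)*(q^3 + q^2 - 9*q - 9) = (q + 1)^2*(q^2 - 9) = (q - 3)*(q + 1)^2*(q + 3)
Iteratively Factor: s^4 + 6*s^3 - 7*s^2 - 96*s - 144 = (s + 3)*(s^3 + 3*s^2 - 16*s - 48) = (s + 3)^2*(s^2 - 16) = (s - 4)*(s + 3)^2*(s + 4)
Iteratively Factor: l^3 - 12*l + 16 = (l + 4)*(l^2 - 4*l + 4) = (l - 2)*(l + 4)*(l - 2)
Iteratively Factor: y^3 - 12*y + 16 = (y + 4)*(y^2 - 4*y + 4) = (y - 2)*(y + 4)*(y - 2)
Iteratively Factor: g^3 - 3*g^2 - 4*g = (g + 1)*(g^2 - 4*g) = g*(g + 1)*(g - 4)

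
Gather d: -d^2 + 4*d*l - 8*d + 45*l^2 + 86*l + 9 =-d^2 + d*(4*l - 8) + 45*l^2 + 86*l + 9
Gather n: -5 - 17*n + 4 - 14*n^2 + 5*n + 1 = -14*n^2 - 12*n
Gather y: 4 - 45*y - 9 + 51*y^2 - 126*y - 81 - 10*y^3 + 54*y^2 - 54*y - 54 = -10*y^3 + 105*y^2 - 225*y - 140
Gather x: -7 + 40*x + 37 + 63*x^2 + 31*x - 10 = 63*x^2 + 71*x + 20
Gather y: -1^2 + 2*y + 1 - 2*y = 0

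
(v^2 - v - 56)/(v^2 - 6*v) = (v^2 - v - 56)/(v*(v - 6))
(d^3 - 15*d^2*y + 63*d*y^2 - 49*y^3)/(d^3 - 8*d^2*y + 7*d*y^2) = (d - 7*y)/d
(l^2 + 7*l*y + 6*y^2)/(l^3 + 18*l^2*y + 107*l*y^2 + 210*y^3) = (l + y)/(l^2 + 12*l*y + 35*y^2)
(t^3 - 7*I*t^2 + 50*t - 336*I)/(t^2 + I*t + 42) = t - 8*I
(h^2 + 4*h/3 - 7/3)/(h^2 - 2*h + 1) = (h + 7/3)/(h - 1)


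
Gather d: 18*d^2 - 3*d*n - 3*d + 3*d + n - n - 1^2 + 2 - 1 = 18*d^2 - 3*d*n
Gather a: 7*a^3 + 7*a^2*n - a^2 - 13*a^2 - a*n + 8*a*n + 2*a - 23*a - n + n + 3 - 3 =7*a^3 + a^2*(7*n - 14) + a*(7*n - 21)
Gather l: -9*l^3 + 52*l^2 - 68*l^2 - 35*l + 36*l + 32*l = -9*l^3 - 16*l^2 + 33*l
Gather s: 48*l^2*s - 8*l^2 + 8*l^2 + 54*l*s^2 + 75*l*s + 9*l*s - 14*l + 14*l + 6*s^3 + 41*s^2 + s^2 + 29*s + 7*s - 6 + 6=6*s^3 + s^2*(54*l + 42) + s*(48*l^2 + 84*l + 36)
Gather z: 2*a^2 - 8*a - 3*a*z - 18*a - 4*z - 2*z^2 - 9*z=2*a^2 - 26*a - 2*z^2 + z*(-3*a - 13)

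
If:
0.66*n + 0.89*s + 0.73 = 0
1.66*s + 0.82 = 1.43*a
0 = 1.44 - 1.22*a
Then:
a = 1.18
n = -1.81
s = 0.52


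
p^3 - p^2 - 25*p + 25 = (p - 5)*(p - 1)*(p + 5)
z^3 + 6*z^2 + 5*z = z*(z + 1)*(z + 5)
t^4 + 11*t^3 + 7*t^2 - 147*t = t*(t - 3)*(t + 7)^2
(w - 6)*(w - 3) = w^2 - 9*w + 18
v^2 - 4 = (v - 2)*(v + 2)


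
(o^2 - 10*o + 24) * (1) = o^2 - 10*o + 24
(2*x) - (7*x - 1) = 1 - 5*x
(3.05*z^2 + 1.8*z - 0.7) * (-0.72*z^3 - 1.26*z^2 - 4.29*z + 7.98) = -2.196*z^5 - 5.139*z^4 - 14.8485*z^3 + 17.499*z^2 + 17.367*z - 5.586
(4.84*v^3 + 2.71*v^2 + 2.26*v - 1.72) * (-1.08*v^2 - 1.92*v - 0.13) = -5.2272*v^5 - 12.2196*v^4 - 8.2732*v^3 - 2.8339*v^2 + 3.0086*v + 0.2236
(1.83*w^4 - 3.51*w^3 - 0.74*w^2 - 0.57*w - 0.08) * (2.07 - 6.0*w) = -10.98*w^5 + 24.8481*w^4 - 2.8257*w^3 + 1.8882*w^2 - 0.6999*w - 0.1656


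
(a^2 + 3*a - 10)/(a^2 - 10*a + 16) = (a + 5)/(a - 8)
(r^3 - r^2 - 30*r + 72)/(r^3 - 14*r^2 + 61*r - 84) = (r + 6)/(r - 7)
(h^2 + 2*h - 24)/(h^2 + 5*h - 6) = (h - 4)/(h - 1)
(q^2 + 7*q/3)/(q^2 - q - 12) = q*(3*q + 7)/(3*(q^2 - q - 12))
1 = 1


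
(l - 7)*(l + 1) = l^2 - 6*l - 7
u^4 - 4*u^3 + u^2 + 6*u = u*(u - 3)*(u - 2)*(u + 1)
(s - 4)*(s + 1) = s^2 - 3*s - 4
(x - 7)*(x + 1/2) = x^2 - 13*x/2 - 7/2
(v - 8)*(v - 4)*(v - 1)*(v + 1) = v^4 - 12*v^3 + 31*v^2 + 12*v - 32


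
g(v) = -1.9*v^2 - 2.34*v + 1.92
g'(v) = -3.8*v - 2.34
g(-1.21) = 1.97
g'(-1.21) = 2.26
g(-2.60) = -4.84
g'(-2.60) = 7.54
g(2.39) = -14.53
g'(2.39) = -11.42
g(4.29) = -43.09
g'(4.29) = -18.64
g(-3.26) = -10.64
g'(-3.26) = 10.05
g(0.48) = 0.36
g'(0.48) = -4.16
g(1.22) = -3.76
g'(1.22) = -6.98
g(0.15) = 1.53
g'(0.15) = -2.91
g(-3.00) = -8.16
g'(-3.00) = 9.06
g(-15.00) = -390.48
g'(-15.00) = 54.66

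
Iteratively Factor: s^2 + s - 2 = (s + 2)*(s - 1)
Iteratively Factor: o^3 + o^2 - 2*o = (o - 1)*(o^2 + 2*o) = o*(o - 1)*(o + 2)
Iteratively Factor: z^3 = (z)*(z^2) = z^2*(z)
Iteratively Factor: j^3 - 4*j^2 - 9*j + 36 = (j + 3)*(j^2 - 7*j + 12) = (j - 3)*(j + 3)*(j - 4)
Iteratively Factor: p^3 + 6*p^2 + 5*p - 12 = (p + 3)*(p^2 + 3*p - 4) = (p + 3)*(p + 4)*(p - 1)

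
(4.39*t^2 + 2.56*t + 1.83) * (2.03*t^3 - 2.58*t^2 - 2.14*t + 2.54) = 8.9117*t^5 - 6.1294*t^4 - 12.2845*t^3 + 0.950799999999998*t^2 + 2.5862*t + 4.6482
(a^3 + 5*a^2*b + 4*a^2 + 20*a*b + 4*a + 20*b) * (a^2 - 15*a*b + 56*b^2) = a^5 - 10*a^4*b + 4*a^4 - 19*a^3*b^2 - 40*a^3*b + 4*a^3 + 280*a^2*b^3 - 76*a^2*b^2 - 40*a^2*b + 1120*a*b^3 - 76*a*b^2 + 1120*b^3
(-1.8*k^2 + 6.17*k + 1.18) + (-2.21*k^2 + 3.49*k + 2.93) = -4.01*k^2 + 9.66*k + 4.11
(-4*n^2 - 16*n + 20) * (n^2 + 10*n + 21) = -4*n^4 - 56*n^3 - 224*n^2 - 136*n + 420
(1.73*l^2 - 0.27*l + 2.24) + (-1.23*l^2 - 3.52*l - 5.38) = 0.5*l^2 - 3.79*l - 3.14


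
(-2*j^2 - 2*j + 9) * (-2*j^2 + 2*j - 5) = 4*j^4 - 12*j^2 + 28*j - 45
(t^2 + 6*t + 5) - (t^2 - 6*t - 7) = 12*t + 12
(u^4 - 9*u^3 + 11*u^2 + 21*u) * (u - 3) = u^5 - 12*u^4 + 38*u^3 - 12*u^2 - 63*u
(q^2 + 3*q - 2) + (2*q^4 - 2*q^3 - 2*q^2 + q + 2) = 2*q^4 - 2*q^3 - q^2 + 4*q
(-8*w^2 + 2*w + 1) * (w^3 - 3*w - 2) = -8*w^5 + 2*w^4 + 25*w^3 + 10*w^2 - 7*w - 2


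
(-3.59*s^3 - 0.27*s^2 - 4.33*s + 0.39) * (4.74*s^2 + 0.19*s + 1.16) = -17.0166*s^5 - 1.9619*s^4 - 24.7399*s^3 + 0.7127*s^2 - 4.9487*s + 0.4524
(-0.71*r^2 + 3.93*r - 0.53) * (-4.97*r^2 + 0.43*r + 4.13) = 3.5287*r^4 - 19.8374*r^3 + 1.3917*r^2 + 16.003*r - 2.1889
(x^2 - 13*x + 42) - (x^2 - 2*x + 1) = 41 - 11*x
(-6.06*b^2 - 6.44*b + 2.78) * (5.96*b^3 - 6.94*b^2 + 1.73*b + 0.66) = -36.1176*b^5 + 3.67399999999999*b^4 + 50.7786*b^3 - 34.434*b^2 + 0.558999999999998*b + 1.8348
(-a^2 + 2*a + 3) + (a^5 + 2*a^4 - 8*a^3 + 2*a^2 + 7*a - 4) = a^5 + 2*a^4 - 8*a^3 + a^2 + 9*a - 1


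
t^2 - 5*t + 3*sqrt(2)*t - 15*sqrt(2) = (t - 5)*(t + 3*sqrt(2))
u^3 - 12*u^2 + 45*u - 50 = (u - 5)^2*(u - 2)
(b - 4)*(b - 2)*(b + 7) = b^3 + b^2 - 34*b + 56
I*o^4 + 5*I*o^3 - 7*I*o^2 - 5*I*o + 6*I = (o - 1)*(o + 1)*(o + 6)*(I*o - I)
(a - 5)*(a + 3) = a^2 - 2*a - 15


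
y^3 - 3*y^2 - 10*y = y*(y - 5)*(y + 2)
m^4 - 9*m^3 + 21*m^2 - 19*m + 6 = (m - 6)*(m - 1)^3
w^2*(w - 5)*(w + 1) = w^4 - 4*w^3 - 5*w^2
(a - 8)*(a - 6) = a^2 - 14*a + 48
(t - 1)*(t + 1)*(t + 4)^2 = t^4 + 8*t^3 + 15*t^2 - 8*t - 16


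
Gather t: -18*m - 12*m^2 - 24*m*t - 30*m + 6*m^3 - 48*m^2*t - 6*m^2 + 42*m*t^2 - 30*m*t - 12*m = 6*m^3 - 18*m^2 + 42*m*t^2 - 60*m + t*(-48*m^2 - 54*m)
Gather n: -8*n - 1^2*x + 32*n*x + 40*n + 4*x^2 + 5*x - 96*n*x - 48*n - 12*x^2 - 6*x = n*(-64*x - 16) - 8*x^2 - 2*x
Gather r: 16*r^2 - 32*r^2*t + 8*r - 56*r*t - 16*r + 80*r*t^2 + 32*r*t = r^2*(16 - 32*t) + r*(80*t^2 - 24*t - 8)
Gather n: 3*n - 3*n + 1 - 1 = 0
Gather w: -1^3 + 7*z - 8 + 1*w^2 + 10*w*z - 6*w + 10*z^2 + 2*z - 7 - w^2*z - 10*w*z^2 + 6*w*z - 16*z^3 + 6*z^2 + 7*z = w^2*(1 - z) + w*(-10*z^2 + 16*z - 6) - 16*z^3 + 16*z^2 + 16*z - 16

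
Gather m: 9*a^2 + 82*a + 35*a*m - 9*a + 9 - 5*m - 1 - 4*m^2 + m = 9*a^2 + 73*a - 4*m^2 + m*(35*a - 4) + 8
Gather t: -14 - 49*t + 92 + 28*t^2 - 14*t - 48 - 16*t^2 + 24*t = 12*t^2 - 39*t + 30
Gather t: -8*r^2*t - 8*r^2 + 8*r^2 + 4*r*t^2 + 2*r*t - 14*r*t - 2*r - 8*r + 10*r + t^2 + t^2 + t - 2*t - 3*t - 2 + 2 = t^2*(4*r + 2) + t*(-8*r^2 - 12*r - 4)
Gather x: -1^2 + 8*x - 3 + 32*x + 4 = 40*x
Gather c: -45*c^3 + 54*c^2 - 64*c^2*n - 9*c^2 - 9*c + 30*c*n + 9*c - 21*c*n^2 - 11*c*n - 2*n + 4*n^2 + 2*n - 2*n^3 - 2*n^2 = -45*c^3 + c^2*(45 - 64*n) + c*(-21*n^2 + 19*n) - 2*n^3 + 2*n^2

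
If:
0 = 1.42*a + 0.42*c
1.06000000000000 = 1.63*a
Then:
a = 0.65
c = -2.20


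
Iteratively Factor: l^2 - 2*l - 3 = (l + 1)*(l - 3)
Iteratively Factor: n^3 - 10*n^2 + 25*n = (n - 5)*(n^2 - 5*n) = n*(n - 5)*(n - 5)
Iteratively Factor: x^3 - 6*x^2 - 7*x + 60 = (x - 4)*(x^2 - 2*x - 15) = (x - 4)*(x + 3)*(x - 5)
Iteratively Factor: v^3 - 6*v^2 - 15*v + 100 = (v - 5)*(v^2 - v - 20) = (v - 5)^2*(v + 4)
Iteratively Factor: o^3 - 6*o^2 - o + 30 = (o - 5)*(o^2 - o - 6) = (o - 5)*(o - 3)*(o + 2)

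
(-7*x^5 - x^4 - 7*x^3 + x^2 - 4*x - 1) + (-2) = -7*x^5 - x^4 - 7*x^3 + x^2 - 4*x - 3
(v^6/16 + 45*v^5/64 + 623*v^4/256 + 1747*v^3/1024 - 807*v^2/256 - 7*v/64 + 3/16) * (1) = v^6/16 + 45*v^5/64 + 623*v^4/256 + 1747*v^3/1024 - 807*v^2/256 - 7*v/64 + 3/16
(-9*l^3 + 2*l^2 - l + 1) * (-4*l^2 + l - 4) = 36*l^5 - 17*l^4 + 42*l^3 - 13*l^2 + 5*l - 4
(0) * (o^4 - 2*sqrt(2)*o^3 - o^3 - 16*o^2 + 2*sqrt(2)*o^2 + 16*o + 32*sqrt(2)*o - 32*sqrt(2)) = 0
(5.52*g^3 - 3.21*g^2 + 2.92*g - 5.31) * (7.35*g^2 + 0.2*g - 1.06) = 40.572*g^5 - 22.4895*g^4 + 14.9688*g^3 - 35.0419*g^2 - 4.1572*g + 5.6286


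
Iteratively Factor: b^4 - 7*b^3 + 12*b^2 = (b)*(b^3 - 7*b^2 + 12*b) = b^2*(b^2 - 7*b + 12) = b^2*(b - 4)*(b - 3)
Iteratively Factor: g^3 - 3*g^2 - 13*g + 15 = (g - 5)*(g^2 + 2*g - 3) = (g - 5)*(g - 1)*(g + 3)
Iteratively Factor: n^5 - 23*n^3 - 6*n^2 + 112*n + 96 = (n + 4)*(n^4 - 4*n^3 - 7*n^2 + 22*n + 24) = (n + 1)*(n + 4)*(n^3 - 5*n^2 - 2*n + 24) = (n - 3)*(n + 1)*(n + 4)*(n^2 - 2*n - 8) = (n - 4)*(n - 3)*(n + 1)*(n + 4)*(n + 2)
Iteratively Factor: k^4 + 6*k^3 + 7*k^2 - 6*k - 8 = (k + 4)*(k^3 + 2*k^2 - k - 2) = (k - 1)*(k + 4)*(k^2 + 3*k + 2) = (k - 1)*(k + 2)*(k + 4)*(k + 1)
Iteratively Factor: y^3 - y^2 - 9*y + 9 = (y - 3)*(y^2 + 2*y - 3) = (y - 3)*(y + 3)*(y - 1)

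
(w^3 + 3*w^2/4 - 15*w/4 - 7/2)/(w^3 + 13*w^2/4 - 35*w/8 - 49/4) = 2*(w + 1)/(2*w + 7)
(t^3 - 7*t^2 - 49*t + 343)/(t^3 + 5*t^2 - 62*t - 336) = (t^2 - 14*t + 49)/(t^2 - 2*t - 48)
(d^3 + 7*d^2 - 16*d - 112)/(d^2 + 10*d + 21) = (d^2 - 16)/(d + 3)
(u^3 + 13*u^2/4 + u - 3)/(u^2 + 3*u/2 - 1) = (4*u^2 + 5*u - 6)/(2*(2*u - 1))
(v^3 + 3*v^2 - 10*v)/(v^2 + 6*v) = (v^2 + 3*v - 10)/(v + 6)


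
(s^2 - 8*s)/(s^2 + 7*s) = (s - 8)/(s + 7)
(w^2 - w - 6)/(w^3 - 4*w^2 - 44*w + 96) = (w^2 - w - 6)/(w^3 - 4*w^2 - 44*w + 96)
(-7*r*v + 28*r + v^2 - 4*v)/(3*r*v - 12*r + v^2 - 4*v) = (-7*r + v)/(3*r + v)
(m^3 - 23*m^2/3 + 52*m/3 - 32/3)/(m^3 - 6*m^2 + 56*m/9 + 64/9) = 3*(m - 1)/(3*m + 2)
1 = 1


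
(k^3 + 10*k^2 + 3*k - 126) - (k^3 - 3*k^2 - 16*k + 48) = 13*k^2 + 19*k - 174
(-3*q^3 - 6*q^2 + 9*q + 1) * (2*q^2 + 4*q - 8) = -6*q^5 - 24*q^4 + 18*q^3 + 86*q^2 - 68*q - 8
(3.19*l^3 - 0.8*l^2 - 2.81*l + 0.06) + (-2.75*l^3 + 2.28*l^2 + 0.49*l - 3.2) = 0.44*l^3 + 1.48*l^2 - 2.32*l - 3.14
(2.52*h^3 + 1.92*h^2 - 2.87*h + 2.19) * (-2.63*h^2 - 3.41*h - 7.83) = -6.6276*h^5 - 13.6428*h^4 - 18.7307*h^3 - 11.0066*h^2 + 15.0042*h - 17.1477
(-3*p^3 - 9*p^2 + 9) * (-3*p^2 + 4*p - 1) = 9*p^5 + 15*p^4 - 33*p^3 - 18*p^2 + 36*p - 9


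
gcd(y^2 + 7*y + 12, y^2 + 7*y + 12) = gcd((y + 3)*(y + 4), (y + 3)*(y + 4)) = y^2 + 7*y + 12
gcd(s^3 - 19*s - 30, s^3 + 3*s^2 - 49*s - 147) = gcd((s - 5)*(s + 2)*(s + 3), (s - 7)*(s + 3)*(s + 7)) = s + 3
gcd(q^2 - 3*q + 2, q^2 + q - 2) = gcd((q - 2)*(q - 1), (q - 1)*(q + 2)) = q - 1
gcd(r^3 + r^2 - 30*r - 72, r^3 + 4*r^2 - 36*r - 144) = r^2 - 2*r - 24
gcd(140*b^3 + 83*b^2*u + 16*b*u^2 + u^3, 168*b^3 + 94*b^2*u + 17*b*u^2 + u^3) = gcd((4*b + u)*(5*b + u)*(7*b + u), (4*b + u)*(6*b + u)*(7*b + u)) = 28*b^2 + 11*b*u + u^2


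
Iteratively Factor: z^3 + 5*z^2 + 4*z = (z)*(z^2 + 5*z + 4) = z*(z + 4)*(z + 1)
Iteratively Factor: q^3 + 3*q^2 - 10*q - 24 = (q + 2)*(q^2 + q - 12) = (q - 3)*(q + 2)*(q + 4)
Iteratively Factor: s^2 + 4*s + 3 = (s + 3)*(s + 1)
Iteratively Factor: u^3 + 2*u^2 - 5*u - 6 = (u - 2)*(u^2 + 4*u + 3) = (u - 2)*(u + 3)*(u + 1)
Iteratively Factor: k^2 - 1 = (k - 1)*(k + 1)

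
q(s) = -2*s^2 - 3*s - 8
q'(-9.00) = 33.00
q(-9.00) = -143.00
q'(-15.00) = 57.00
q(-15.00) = -413.00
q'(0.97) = -6.88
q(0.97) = -12.79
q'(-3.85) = 12.40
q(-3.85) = -26.10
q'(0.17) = -3.68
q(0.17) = -8.57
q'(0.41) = -4.64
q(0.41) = -9.57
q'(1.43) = -8.72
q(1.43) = -16.38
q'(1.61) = -9.44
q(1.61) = -18.01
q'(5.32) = -24.28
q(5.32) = -80.56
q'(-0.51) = -0.96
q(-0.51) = -6.99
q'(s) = -4*s - 3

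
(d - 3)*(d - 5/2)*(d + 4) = d^3 - 3*d^2/2 - 29*d/2 + 30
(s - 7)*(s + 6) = s^2 - s - 42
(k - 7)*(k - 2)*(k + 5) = k^3 - 4*k^2 - 31*k + 70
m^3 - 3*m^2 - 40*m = m*(m - 8)*(m + 5)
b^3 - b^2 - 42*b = b*(b - 7)*(b + 6)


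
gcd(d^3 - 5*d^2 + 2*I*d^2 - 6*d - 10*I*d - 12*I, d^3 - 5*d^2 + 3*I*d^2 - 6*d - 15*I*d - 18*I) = d^2 - 5*d - 6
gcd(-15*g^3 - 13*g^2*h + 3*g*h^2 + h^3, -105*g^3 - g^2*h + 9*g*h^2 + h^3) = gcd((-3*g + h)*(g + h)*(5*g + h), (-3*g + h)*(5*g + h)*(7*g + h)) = 15*g^2 - 2*g*h - h^2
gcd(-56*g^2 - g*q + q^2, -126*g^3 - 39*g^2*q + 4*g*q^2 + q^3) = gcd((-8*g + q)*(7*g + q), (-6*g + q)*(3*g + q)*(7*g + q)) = 7*g + q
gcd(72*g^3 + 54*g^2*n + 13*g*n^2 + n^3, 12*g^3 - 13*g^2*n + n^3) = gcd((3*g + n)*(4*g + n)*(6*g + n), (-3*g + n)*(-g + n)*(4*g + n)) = 4*g + n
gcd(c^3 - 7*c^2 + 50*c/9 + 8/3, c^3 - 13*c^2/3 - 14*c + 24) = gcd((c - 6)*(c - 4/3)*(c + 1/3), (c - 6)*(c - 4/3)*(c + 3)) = c^2 - 22*c/3 + 8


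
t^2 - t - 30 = (t - 6)*(t + 5)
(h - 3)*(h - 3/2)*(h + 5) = h^3 + h^2/2 - 18*h + 45/2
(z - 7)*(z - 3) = z^2 - 10*z + 21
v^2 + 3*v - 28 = (v - 4)*(v + 7)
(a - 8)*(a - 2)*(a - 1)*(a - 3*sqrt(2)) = a^4 - 11*a^3 - 3*sqrt(2)*a^3 + 26*a^2 + 33*sqrt(2)*a^2 - 78*sqrt(2)*a - 16*a + 48*sqrt(2)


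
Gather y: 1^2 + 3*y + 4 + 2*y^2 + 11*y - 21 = 2*y^2 + 14*y - 16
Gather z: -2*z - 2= -2*z - 2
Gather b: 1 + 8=9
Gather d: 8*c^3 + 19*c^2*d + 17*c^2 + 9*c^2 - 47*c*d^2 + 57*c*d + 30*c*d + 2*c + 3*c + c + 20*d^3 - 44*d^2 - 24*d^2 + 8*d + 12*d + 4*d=8*c^3 + 26*c^2 + 6*c + 20*d^3 + d^2*(-47*c - 68) + d*(19*c^2 + 87*c + 24)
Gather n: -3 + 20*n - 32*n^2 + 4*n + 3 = -32*n^2 + 24*n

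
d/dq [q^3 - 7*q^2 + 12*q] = 3*q^2 - 14*q + 12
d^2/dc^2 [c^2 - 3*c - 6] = 2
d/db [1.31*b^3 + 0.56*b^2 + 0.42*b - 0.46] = 3.93*b^2 + 1.12*b + 0.42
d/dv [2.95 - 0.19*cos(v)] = 0.19*sin(v)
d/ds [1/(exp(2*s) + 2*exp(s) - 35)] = -2*(exp(s) + 1)*exp(s)/(exp(2*s) + 2*exp(s) - 35)^2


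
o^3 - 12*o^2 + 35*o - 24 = (o - 8)*(o - 3)*(o - 1)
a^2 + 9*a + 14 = (a + 2)*(a + 7)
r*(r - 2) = r^2 - 2*r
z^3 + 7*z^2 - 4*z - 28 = (z - 2)*(z + 2)*(z + 7)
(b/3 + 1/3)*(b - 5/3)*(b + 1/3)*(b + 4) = b^4/3 + 11*b^3/9 - 29*b^2/27 - 73*b/27 - 20/27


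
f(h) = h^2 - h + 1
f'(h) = 2*h - 1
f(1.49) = 1.73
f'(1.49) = 1.98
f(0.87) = 0.89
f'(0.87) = 0.74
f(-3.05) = 13.35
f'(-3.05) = -7.10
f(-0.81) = 2.47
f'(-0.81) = -2.62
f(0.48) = 0.75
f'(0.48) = -0.04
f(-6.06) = 43.78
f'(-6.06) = -13.12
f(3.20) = 8.04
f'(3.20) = 5.40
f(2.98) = 6.90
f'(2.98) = 4.96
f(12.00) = 133.00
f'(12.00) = 23.00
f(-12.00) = 157.00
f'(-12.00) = -25.00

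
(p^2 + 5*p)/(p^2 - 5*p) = (p + 5)/(p - 5)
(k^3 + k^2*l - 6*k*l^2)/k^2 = k + l - 6*l^2/k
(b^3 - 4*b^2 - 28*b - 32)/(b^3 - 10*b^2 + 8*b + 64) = (b + 2)/(b - 4)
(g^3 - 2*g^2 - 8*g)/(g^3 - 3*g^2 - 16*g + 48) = g*(g + 2)/(g^2 + g - 12)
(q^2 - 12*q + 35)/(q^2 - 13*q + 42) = (q - 5)/(q - 6)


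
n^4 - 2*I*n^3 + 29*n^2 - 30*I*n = n*(n - 6*I)*(n - I)*(n + 5*I)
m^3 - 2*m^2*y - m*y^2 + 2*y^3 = (m - 2*y)*(m - y)*(m + y)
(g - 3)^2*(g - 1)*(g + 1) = g^4 - 6*g^3 + 8*g^2 + 6*g - 9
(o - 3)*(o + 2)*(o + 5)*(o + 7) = o^4 + 11*o^3 + 17*o^2 - 107*o - 210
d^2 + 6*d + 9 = (d + 3)^2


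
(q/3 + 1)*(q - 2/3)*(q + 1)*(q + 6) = q^4/3 + 28*q^3/9 + 61*q^2/9 - 4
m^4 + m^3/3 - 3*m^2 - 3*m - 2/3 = (m - 2)*(m + 1/3)*(m + 1)^2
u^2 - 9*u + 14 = (u - 7)*(u - 2)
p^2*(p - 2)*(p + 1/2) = p^4 - 3*p^3/2 - p^2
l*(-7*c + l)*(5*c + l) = -35*c^2*l - 2*c*l^2 + l^3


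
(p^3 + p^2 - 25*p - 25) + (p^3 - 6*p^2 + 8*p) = 2*p^3 - 5*p^2 - 17*p - 25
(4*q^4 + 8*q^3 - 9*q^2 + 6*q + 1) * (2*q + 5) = 8*q^5 + 36*q^4 + 22*q^3 - 33*q^2 + 32*q + 5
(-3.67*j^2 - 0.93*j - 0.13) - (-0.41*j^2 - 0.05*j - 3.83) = -3.26*j^2 - 0.88*j + 3.7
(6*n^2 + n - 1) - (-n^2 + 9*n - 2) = 7*n^2 - 8*n + 1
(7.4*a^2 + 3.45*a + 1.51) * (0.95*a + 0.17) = 7.03*a^3 + 4.5355*a^2 + 2.021*a + 0.2567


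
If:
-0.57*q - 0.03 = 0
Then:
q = -0.05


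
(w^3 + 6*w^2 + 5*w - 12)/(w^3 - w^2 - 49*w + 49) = (w^2 + 7*w + 12)/(w^2 - 49)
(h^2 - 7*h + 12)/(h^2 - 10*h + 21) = (h - 4)/(h - 7)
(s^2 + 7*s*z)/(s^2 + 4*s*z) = (s + 7*z)/(s + 4*z)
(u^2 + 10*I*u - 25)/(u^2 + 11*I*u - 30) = (u + 5*I)/(u + 6*I)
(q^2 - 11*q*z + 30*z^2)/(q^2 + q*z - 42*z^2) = (q - 5*z)/(q + 7*z)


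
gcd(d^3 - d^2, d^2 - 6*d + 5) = d - 1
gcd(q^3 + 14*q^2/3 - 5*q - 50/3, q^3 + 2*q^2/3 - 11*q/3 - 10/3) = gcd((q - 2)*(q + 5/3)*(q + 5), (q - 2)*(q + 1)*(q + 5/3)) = q^2 - q/3 - 10/3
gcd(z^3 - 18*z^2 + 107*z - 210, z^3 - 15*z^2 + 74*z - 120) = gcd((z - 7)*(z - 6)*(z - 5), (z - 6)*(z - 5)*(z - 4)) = z^2 - 11*z + 30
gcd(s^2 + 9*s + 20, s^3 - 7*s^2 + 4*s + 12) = 1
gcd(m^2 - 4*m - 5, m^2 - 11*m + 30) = m - 5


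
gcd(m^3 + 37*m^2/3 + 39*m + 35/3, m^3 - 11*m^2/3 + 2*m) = 1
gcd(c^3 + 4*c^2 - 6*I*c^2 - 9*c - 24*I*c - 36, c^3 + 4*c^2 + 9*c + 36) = c^2 + c*(4 - 3*I) - 12*I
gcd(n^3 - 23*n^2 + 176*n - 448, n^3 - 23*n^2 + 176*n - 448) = n^3 - 23*n^2 + 176*n - 448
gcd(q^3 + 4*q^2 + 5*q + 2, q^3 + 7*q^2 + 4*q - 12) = q + 2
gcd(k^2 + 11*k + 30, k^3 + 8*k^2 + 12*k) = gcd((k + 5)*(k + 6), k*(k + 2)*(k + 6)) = k + 6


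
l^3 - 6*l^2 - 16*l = l*(l - 8)*(l + 2)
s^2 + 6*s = s*(s + 6)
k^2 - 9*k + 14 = (k - 7)*(k - 2)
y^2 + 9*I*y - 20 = (y + 4*I)*(y + 5*I)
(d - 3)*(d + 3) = d^2 - 9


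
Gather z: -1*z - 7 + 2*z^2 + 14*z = 2*z^2 + 13*z - 7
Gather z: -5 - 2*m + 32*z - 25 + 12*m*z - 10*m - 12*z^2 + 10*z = -12*m - 12*z^2 + z*(12*m + 42) - 30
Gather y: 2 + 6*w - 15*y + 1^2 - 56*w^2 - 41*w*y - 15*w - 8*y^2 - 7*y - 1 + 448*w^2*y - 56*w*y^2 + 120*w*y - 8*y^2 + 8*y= -56*w^2 - 9*w + y^2*(-56*w - 16) + y*(448*w^2 + 79*w - 14) + 2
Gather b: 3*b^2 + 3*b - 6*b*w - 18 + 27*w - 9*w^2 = 3*b^2 + b*(3 - 6*w) - 9*w^2 + 27*w - 18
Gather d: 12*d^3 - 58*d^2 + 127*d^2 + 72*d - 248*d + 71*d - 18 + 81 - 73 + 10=12*d^3 + 69*d^2 - 105*d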